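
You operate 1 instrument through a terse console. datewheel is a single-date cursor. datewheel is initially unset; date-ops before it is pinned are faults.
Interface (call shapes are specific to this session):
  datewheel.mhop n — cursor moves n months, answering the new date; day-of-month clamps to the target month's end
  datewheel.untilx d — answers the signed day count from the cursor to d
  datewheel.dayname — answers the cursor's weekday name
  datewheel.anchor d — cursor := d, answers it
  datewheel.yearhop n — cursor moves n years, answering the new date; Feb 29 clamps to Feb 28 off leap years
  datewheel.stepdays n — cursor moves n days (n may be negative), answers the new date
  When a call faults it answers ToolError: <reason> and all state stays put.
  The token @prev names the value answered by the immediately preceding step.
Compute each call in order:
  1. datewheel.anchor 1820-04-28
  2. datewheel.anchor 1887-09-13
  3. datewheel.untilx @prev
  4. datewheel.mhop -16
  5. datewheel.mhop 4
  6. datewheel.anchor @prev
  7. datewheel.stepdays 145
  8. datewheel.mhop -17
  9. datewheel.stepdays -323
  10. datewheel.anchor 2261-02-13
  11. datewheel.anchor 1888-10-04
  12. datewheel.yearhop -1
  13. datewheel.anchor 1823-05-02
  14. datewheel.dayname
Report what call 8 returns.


Answer: 1885-09-05

Derivation:
Using datewheel.anchor passing 1820-04-28, and see 1820-04-28.
Calling datewheel.anchor passing 1887-09-13, yielding 1887-09-13.
I call datewheel.untilx passing @prev, and get 0.
Invoking datewheel.mhop passing -16, and get 1886-05-13.
Calling datewheel.mhop passing 4, → 1886-09-13.
Using datewheel.anchor passing @prev, and get 1886-09-13.
I run datewheel.stepdays passing 145, yielding 1887-02-05.
Next I call datewheel.mhop passing -17, — result: 1885-09-05.
I invoke datewheel.stepdays passing -323, and see 1884-10-17.
I call datewheel.anchor passing 2261-02-13, → 2261-02-13.
I run datewheel.anchor passing 1888-10-04, — result: 1888-10-04.
Now I run datewheel.yearhop passing -1, giving 1887-10-04.
Now I run datewheel.anchor passing 1823-05-02, — result: 1823-05-02.
I try datewheel.dayname(), yielding Friday.


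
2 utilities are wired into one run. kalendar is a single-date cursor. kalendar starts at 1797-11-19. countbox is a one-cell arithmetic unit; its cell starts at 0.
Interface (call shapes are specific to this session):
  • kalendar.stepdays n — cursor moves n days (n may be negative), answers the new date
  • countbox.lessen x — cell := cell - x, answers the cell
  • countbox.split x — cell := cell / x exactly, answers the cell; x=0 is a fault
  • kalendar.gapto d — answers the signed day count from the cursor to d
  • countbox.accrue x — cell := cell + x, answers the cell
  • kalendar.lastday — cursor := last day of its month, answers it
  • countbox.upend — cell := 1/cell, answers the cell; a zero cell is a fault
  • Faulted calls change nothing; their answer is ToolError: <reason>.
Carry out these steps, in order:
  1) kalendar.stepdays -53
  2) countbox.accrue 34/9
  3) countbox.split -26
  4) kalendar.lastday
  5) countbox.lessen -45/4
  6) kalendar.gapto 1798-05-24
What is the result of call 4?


% stepdays n='-53'
[out] 1797-09-27
% accrue x='34/9'
[out] 34/9
% split x='-26'
[out] -17/117
% lastday
[out] 1797-09-30
% lessen x='-45/4'
[out] 5197/468
% gapto d='1798-05-24'
[out] 236

Answer: 1797-09-30


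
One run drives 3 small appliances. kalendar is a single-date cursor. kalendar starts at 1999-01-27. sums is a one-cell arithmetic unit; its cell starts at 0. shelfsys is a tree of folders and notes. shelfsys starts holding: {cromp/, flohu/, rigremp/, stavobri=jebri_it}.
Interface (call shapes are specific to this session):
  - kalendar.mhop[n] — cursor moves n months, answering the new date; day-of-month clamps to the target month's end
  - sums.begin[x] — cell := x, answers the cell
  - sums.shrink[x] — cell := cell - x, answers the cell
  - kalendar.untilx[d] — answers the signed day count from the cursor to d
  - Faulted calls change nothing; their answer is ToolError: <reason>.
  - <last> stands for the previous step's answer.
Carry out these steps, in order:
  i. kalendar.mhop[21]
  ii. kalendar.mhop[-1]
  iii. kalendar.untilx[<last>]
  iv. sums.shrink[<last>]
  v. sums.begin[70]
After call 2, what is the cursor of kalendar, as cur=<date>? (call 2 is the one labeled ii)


% kalendar.mhop(n=21) ~> 2000-10-27
% kalendar.mhop(n=-1) ~> 2000-09-27
% kalendar.untilx(d=<last>) ~> 0
% sums.shrink(x=<last>) ~> 0
% sums.begin(x=70) ~> 70

Answer: cur=2000-09-27


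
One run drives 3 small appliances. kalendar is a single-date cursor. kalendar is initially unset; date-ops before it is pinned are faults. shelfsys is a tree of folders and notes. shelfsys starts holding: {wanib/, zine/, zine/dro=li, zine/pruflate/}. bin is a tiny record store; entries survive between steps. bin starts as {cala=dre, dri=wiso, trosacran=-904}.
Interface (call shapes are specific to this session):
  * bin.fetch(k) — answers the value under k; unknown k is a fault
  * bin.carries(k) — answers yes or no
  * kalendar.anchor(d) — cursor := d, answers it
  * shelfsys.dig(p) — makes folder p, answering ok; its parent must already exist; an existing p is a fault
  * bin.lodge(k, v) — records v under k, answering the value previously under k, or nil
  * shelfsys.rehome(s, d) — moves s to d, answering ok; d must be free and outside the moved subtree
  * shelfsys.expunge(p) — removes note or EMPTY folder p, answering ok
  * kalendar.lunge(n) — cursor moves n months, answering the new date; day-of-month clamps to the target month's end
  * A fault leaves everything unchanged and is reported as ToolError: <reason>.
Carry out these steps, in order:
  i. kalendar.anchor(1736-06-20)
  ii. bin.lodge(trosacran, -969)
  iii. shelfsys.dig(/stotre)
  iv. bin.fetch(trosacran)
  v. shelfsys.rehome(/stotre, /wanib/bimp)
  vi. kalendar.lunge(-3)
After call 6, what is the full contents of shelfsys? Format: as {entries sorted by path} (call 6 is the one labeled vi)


Answer: {wanib/, wanib/bimp/, zine/, zine/dro=li, zine/pruflate/}

Derivation:
;; anchor(1736-06-20) -> 1736-06-20
;; lodge(trosacran, -969) -> -904
;; dig(/stotre) -> ok
;; fetch(trosacran) -> -969
;; rehome(/stotre, /wanib/bimp) -> ok
;; lunge(-3) -> 1736-03-20


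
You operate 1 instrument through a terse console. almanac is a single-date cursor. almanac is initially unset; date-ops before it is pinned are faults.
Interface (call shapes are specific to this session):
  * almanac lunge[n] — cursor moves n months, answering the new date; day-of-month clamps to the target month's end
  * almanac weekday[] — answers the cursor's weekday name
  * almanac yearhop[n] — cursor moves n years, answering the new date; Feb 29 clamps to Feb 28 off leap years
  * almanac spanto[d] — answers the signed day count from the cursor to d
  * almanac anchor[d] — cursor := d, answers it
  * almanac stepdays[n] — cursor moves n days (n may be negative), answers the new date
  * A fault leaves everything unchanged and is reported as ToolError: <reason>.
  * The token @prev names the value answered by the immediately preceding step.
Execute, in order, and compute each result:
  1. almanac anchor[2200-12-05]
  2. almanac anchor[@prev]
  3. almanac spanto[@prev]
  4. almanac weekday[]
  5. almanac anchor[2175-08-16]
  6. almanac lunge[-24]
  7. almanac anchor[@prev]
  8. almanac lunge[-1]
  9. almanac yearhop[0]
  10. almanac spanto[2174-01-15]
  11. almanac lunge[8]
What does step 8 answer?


Answer: 2173-07-16

Derivation:
// almanac anchor(d='2200-12-05') == 2200-12-05
// almanac anchor(d='@prev') == 2200-12-05
// almanac spanto(d='@prev') == 0
// almanac weekday() == Friday
// almanac anchor(d='2175-08-16') == 2175-08-16
// almanac lunge(n='-24') == 2173-08-16
// almanac anchor(d='@prev') == 2173-08-16
// almanac lunge(n='-1') == 2173-07-16
// almanac yearhop(n='0') == 2173-07-16
// almanac spanto(d='2174-01-15') == 183
// almanac lunge(n='8') == 2174-03-16


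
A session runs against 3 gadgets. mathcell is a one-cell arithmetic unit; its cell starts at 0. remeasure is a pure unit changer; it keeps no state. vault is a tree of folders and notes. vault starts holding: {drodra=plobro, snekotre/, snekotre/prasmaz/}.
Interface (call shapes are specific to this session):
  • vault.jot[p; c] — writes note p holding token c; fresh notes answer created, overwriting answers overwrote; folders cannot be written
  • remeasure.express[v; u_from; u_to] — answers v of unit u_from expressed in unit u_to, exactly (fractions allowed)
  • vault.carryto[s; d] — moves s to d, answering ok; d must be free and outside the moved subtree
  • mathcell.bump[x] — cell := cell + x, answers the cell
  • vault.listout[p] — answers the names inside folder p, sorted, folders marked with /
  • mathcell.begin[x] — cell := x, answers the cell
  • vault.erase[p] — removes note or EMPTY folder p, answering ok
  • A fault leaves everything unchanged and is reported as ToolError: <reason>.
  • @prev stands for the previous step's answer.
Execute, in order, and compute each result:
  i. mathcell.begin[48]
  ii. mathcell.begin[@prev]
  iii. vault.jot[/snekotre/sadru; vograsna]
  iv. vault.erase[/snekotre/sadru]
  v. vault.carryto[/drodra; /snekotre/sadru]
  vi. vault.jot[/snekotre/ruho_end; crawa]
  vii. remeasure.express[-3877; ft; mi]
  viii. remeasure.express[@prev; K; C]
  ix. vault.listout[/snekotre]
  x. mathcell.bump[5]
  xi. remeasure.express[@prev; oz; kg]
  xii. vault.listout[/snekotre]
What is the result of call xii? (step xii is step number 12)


# 1. begin(x: 48) : 48
# 2. begin(x: @prev) : 48
# 3. jot(p: /snekotre/sadru, c: vograsna) : created
# 4. erase(p: /snekotre/sadru) : ok
# 5. carryto(s: /drodra, d: /snekotre/sadru) : ok
# 6. jot(p: /snekotre/ruho_end, c: crawa) : created
# 7. express(v: -3877, u_from: ft, u_to: mi) : -3877/5280
# 8. express(v: @prev, u_from: K, u_to: C) : -1446109/5280
# 9. listout(p: /snekotre) : [prasmaz/, ruho_end, sadru]
# 10. bump(x: 5) : 53
# 11. express(v: @prev, u_from: oz, u_to: kg) : 2404039561/1600000000
# 12. listout(p: /snekotre) : [prasmaz/, ruho_end, sadru]

Answer: [prasmaz/, ruho_end, sadru]


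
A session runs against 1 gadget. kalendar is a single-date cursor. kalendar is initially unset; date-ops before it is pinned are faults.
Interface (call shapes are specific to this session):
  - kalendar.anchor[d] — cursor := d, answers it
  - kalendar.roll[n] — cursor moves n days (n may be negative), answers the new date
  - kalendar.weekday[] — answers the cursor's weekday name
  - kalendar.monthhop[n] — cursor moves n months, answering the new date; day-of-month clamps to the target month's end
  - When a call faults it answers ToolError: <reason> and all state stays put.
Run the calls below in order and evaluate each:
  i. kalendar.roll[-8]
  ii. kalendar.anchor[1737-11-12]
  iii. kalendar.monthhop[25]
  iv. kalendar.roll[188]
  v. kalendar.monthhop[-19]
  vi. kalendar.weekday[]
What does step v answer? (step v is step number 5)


Answer: 1738-11-17

Derivation:
I use kalendar.roll using -8, giving ToolError: no date set.
I try kalendar.anchor using 1737-11-12, — result: 1737-11-12.
Invoking kalendar.monthhop using 25, and see 1739-12-12.
I invoke kalendar.roll using 188, and get 1740-06-17.
Invoking kalendar.monthhop using -19, which returns 1738-11-17.
I call kalendar.weekday, yielding Monday.


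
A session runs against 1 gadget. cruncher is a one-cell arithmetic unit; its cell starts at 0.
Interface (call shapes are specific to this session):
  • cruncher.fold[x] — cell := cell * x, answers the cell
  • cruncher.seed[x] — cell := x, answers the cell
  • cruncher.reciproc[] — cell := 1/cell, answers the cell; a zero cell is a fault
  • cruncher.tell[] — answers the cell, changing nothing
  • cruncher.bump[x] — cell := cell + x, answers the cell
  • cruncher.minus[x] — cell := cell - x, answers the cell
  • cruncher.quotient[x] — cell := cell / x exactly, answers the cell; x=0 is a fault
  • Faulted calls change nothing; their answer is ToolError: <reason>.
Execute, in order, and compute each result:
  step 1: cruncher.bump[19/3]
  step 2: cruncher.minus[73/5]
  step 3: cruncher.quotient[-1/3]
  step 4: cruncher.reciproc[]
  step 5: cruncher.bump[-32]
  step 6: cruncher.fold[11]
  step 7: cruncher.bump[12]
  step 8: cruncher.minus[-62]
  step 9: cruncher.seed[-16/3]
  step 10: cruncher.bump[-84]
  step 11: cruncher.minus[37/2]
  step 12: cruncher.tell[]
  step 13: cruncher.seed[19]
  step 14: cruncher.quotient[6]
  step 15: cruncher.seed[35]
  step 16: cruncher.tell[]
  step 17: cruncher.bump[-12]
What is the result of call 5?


Act: bump[x='19/3']
Obs: 19/3
Act: minus[x='73/5']
Obs: -124/15
Act: quotient[x='-1/3']
Obs: 124/5
Act: reciproc[]
Obs: 5/124
Act: bump[x='-32']
Obs: -3963/124
Act: fold[x='11']
Obs: -43593/124
Act: bump[x='12']
Obs: -42105/124
Act: minus[x='-62']
Obs: -34417/124
Act: seed[x='-16/3']
Obs: -16/3
Act: bump[x='-84']
Obs: -268/3
Act: minus[x='37/2']
Obs: -647/6
Act: tell[]
Obs: -647/6
Act: seed[x='19']
Obs: 19
Act: quotient[x='6']
Obs: 19/6
Act: seed[x='35']
Obs: 35
Act: tell[]
Obs: 35
Act: bump[x='-12']
Obs: 23

Answer: -3963/124


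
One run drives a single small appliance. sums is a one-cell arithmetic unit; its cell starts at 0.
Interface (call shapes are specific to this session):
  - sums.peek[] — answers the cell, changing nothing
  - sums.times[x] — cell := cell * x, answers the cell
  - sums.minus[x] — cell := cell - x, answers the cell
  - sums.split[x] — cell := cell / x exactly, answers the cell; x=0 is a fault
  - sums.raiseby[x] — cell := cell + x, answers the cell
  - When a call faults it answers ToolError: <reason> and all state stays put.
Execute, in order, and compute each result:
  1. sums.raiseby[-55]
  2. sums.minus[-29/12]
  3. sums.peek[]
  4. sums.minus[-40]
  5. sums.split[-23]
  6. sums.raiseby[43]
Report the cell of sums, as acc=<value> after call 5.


Answer: acc=151/276

Derivation:
Using sums.raiseby(x: -55), — result: -55.
Calling sums.minus(x: -29/12): -631/12.
Next I call sums.peek(), giving -631/12.
I call sums.minus(x: -40), and see -151/12.
I use sums.split(x: -23), giving 151/276.
Using sums.raiseby(x: 43), and see 12019/276.


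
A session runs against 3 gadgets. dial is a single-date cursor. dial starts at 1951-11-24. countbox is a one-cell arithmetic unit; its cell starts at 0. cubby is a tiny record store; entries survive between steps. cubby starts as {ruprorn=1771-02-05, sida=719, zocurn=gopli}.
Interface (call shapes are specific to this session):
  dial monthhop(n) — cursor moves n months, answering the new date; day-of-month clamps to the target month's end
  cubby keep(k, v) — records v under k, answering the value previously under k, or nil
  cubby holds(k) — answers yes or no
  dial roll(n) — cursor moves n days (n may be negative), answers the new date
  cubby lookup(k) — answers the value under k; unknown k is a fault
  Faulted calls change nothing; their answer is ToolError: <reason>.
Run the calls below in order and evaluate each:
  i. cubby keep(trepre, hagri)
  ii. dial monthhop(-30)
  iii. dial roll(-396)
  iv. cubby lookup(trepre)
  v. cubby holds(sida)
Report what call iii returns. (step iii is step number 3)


-- cubby keep(k=trepre, v=hagri) -> nil
-- dial monthhop(n=-30) -> 1949-05-24
-- dial roll(n=-396) -> 1948-04-23
-- cubby lookup(k=trepre) -> hagri
-- cubby holds(k=sida) -> yes

Answer: 1948-04-23


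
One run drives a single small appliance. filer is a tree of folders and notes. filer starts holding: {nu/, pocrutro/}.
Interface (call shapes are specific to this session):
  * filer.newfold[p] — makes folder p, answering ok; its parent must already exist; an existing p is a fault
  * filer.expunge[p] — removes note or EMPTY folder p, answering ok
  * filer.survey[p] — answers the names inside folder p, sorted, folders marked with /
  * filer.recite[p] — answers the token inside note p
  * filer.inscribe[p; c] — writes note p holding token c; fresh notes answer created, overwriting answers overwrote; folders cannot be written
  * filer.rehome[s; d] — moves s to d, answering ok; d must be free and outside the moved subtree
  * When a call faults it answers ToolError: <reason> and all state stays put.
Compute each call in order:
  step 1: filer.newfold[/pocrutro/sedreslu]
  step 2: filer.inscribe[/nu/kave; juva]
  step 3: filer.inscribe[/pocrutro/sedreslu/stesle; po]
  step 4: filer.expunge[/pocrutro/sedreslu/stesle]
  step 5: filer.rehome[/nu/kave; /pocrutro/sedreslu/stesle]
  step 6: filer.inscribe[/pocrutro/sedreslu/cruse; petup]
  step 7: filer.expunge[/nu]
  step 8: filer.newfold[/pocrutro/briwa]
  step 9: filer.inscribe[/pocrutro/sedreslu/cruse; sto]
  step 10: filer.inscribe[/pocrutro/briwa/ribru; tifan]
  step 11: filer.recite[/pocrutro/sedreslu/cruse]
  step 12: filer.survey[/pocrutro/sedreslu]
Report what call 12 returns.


Answer: [cruse, stesle]

Derivation:
Step: filer.newfold[p: /pocrutro/sedreslu]
Result: ok
Step: filer.inscribe[p: /nu/kave; c: juva]
Result: created
Step: filer.inscribe[p: /pocrutro/sedreslu/stesle; c: po]
Result: created
Step: filer.expunge[p: /pocrutro/sedreslu/stesle]
Result: ok
Step: filer.rehome[s: /nu/kave; d: /pocrutro/sedreslu/stesle]
Result: ok
Step: filer.inscribe[p: /pocrutro/sedreslu/cruse; c: petup]
Result: created
Step: filer.expunge[p: /nu]
Result: ok
Step: filer.newfold[p: /pocrutro/briwa]
Result: ok
Step: filer.inscribe[p: /pocrutro/sedreslu/cruse; c: sto]
Result: overwrote
Step: filer.inscribe[p: /pocrutro/briwa/ribru; c: tifan]
Result: created
Step: filer.recite[p: /pocrutro/sedreslu/cruse]
Result: sto
Step: filer.survey[p: /pocrutro/sedreslu]
Result: [cruse, stesle]


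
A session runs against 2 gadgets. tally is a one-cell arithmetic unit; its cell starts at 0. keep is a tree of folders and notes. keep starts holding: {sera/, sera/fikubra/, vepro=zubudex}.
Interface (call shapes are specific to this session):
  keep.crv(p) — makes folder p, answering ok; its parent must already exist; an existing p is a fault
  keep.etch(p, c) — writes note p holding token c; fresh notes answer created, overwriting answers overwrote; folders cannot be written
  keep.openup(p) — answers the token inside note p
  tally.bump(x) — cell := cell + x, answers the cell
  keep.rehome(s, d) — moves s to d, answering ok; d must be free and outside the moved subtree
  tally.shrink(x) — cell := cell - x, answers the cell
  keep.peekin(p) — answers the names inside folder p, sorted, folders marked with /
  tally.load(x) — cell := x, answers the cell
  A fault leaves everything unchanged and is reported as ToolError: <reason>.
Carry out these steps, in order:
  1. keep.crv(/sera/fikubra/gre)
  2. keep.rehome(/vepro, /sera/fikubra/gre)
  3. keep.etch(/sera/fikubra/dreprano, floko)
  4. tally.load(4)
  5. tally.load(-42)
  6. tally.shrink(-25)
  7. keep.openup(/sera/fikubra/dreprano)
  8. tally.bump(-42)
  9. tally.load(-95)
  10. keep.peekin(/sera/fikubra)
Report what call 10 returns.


Answer: [dreprano, gre/]

Derivation:
! 1. crv(p=/sera/fikubra/gre) => ok
! 2. rehome(s=/vepro, d=/sera/fikubra/gre) => ToolError: exists
! 3. etch(p=/sera/fikubra/dreprano, c=floko) => created
! 4. load(x=4) => 4
! 5. load(x=-42) => -42
! 6. shrink(x=-25) => -17
! 7. openup(p=/sera/fikubra/dreprano) => floko
! 8. bump(x=-42) => -59
! 9. load(x=-95) => -95
! 10. peekin(p=/sera/fikubra) => [dreprano, gre/]


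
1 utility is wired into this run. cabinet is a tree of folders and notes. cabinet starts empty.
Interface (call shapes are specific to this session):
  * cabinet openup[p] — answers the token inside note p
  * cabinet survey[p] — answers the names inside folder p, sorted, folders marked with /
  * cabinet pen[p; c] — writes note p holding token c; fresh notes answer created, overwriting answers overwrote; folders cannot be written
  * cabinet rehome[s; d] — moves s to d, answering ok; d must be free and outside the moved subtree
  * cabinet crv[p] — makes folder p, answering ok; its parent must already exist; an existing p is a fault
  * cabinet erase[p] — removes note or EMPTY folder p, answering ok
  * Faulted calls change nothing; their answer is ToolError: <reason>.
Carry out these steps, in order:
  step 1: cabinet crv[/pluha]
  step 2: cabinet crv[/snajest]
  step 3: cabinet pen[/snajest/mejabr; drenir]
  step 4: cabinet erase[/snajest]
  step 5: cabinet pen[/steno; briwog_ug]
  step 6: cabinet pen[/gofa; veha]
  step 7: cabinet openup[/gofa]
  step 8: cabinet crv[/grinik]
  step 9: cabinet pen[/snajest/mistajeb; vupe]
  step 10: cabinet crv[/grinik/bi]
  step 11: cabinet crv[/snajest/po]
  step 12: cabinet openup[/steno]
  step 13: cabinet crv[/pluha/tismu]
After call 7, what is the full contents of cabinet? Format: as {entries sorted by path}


Answer: {gofa=veha, pluha/, snajest/, snajest/mejabr=drenir, steno=briwog_ug}

Derivation:
Then cabinet crv with p: /pluha, and get ok.
I run cabinet crv with p: /snajest, and observe ok.
I call cabinet pen with p: /snajest/mejabr, c: drenir, and observe created.
I invoke cabinet erase with p: /snajest: ToolError: not empty.
Calling cabinet pen with p: /steno, c: briwog_ug, — result: created.
I run cabinet pen with p: /gofa, c: veha, and get created.
I run cabinet openup with p: /gofa, → veha.
I invoke cabinet crv with p: /grinik, and observe ok.
I use cabinet pen with p: /snajest/mistajeb, c: vupe, and observe created.
Invoking cabinet crv with p: /grinik/bi, → ok.
I run cabinet crv with p: /snajest/po, yielding ok.
I invoke cabinet openup with p: /steno: briwog_ug.
Now I run cabinet crv with p: /pluha/tismu, which returns ok.


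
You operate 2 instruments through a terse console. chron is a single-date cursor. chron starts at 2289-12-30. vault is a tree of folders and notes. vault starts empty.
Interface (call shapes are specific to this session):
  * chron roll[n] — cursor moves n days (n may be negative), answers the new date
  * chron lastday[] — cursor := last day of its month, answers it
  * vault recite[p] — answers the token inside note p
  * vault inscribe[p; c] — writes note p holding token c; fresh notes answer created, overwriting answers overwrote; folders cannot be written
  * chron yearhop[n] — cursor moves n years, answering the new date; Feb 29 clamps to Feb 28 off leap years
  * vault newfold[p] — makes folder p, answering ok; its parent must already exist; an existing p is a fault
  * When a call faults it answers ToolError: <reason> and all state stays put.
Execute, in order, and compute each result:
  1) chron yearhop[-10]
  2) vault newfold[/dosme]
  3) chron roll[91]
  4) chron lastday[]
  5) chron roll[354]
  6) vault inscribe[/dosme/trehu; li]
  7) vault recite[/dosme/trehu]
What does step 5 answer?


Answer: 2281-03-20

Derivation:
CALL chron yearhop[n=-10]
RET  2279-12-30
CALL vault newfold[p=/dosme]
RET  ok
CALL chron roll[n=91]
RET  2280-03-30
CALL chron lastday[]
RET  2280-03-31
CALL chron roll[n=354]
RET  2281-03-20
CALL vault inscribe[p=/dosme/trehu; c=li]
RET  created
CALL vault recite[p=/dosme/trehu]
RET  li


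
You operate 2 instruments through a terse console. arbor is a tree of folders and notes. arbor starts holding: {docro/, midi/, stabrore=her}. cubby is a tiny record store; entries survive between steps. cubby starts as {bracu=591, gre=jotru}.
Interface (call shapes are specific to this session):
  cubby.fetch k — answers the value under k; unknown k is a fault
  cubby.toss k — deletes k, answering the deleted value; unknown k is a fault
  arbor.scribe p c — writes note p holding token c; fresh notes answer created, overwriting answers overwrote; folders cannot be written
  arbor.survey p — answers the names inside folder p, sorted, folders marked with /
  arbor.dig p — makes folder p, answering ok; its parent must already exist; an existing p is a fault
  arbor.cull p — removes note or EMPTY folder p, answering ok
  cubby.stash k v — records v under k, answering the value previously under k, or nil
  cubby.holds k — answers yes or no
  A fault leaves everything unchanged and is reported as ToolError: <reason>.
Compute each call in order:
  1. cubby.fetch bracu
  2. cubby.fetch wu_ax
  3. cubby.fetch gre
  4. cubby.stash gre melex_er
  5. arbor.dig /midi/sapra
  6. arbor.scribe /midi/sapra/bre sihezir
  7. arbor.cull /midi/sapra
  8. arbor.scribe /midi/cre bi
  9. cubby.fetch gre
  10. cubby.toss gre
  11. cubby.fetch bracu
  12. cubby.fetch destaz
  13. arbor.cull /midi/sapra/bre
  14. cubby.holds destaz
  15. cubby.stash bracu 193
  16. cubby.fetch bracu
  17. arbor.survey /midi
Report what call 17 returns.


;; 1. fetch(k: bracu) ~> 591
;; 2. fetch(k: wu_ax) ~> ToolError: no such key wu_ax
;; 3. fetch(k: gre) ~> jotru
;; 4. stash(k: gre, v: melex_er) ~> jotru
;; 5. dig(p: /midi/sapra) ~> ok
;; 6. scribe(p: /midi/sapra/bre, c: sihezir) ~> created
;; 7. cull(p: /midi/sapra) ~> ToolError: not empty
;; 8. scribe(p: /midi/cre, c: bi) ~> created
;; 9. fetch(k: gre) ~> melex_er
;; 10. toss(k: gre) ~> melex_er
;; 11. fetch(k: bracu) ~> 591
;; 12. fetch(k: destaz) ~> ToolError: no such key destaz
;; 13. cull(p: /midi/sapra/bre) ~> ok
;; 14. holds(k: destaz) ~> no
;; 15. stash(k: bracu, v: 193) ~> 591
;; 16. fetch(k: bracu) ~> 193
;; 17. survey(p: /midi) ~> [cre, sapra/]

Answer: [cre, sapra/]


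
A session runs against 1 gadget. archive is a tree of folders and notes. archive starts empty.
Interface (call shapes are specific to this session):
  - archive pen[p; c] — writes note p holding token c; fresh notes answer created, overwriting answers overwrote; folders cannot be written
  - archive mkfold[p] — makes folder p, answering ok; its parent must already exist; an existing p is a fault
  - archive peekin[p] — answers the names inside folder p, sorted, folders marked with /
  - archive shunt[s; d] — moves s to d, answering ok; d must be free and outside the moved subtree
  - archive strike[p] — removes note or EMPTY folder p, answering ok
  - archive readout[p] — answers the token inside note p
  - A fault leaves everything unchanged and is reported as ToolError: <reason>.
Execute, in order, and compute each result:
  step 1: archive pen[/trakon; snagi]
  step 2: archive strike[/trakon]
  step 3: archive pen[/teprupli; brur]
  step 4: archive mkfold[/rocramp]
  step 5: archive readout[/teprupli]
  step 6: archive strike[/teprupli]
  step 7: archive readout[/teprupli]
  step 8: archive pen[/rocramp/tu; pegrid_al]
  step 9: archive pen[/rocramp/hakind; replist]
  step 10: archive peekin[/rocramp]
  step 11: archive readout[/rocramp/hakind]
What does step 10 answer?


// 1. archive pen(p→/trakon, c→snagi) == created
// 2. archive strike(p→/trakon) == ok
// 3. archive pen(p→/teprupli, c→brur) == created
// 4. archive mkfold(p→/rocramp) == ok
// 5. archive readout(p→/teprupli) == brur
// 6. archive strike(p→/teprupli) == ok
// 7. archive readout(p→/teprupli) == ToolError: not found
// 8. archive pen(p→/rocramp/tu, c→pegrid_al) == created
// 9. archive pen(p→/rocramp/hakind, c→replist) == created
// 10. archive peekin(p→/rocramp) == [hakind, tu]
// 11. archive readout(p→/rocramp/hakind) == replist

Answer: [hakind, tu]


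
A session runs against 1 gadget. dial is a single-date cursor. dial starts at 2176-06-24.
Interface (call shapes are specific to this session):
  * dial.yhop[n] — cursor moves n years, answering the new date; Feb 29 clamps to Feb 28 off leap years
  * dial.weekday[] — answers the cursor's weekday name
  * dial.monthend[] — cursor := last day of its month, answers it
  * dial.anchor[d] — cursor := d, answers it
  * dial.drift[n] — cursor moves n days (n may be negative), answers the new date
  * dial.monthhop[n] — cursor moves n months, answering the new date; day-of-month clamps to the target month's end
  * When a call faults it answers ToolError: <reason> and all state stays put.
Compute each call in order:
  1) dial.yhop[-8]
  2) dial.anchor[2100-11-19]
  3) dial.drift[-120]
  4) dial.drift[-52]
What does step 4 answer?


Answer: 2100-05-31

Derivation:
I run dial.yhop(n→-8), and get 2168-06-24.
I call dial.anchor(d→2100-11-19), yielding 2100-11-19.
I try dial.drift(n→-120), — result: 2100-07-22.
Then dial.drift(n→-52): 2100-05-31.


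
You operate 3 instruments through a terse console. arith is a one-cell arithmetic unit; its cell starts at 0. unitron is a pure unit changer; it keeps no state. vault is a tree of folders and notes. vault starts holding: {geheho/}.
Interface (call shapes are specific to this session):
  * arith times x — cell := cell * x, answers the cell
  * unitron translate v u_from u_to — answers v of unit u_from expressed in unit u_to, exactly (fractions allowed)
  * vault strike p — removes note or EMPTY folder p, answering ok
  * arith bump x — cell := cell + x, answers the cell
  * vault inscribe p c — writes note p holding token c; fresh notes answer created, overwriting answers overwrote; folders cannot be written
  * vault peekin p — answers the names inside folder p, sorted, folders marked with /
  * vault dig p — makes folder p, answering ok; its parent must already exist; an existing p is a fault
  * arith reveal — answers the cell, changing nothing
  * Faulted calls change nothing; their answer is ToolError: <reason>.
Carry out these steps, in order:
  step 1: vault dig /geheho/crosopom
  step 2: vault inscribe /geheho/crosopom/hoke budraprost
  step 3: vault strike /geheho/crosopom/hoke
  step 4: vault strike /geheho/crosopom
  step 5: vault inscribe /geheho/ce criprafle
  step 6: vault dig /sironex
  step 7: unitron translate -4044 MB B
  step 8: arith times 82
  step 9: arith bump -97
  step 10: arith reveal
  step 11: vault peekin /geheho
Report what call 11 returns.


→ vault dig(p→/geheho/crosopom)
← ok
→ vault inscribe(p→/geheho/crosopom/hoke, c→budraprost)
← created
→ vault strike(p→/geheho/crosopom/hoke)
← ok
→ vault strike(p→/geheho/crosopom)
← ok
→ vault inscribe(p→/geheho/ce, c→criprafle)
← created
→ vault dig(p→/sironex)
← ok
→ unitron translate(v→-4044, u_from→MB, u_to→B)
← -4044000000
→ arith times(x→82)
← 0
→ arith bump(x→-97)
← -97
→ arith reveal()
← -97
→ vault peekin(p→/geheho)
← [ce]

Answer: [ce]


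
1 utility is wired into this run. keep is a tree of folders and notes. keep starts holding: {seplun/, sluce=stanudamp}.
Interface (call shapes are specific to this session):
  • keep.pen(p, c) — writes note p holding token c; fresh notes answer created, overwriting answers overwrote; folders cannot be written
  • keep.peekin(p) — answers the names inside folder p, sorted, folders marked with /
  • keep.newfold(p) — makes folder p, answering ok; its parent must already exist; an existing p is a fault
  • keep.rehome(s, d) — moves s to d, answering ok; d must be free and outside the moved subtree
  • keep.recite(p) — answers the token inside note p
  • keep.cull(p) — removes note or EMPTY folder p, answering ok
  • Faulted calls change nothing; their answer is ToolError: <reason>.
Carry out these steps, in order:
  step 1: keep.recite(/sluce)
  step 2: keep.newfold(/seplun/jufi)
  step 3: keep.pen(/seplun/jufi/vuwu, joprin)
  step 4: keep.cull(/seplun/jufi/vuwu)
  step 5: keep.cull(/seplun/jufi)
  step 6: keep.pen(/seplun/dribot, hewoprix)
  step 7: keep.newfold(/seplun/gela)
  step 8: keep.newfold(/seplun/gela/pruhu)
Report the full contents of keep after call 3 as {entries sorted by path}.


Answer: {seplun/, seplun/jufi/, seplun/jufi/vuwu=joprin, sluce=stanudamp}

Derivation:
→ keep.recite(/sluce)
← stanudamp
→ keep.newfold(/seplun/jufi)
← ok
→ keep.pen(/seplun/jufi/vuwu, joprin)
← created
→ keep.cull(/seplun/jufi/vuwu)
← ok
→ keep.cull(/seplun/jufi)
← ok
→ keep.pen(/seplun/dribot, hewoprix)
← created
→ keep.newfold(/seplun/gela)
← ok
→ keep.newfold(/seplun/gela/pruhu)
← ok


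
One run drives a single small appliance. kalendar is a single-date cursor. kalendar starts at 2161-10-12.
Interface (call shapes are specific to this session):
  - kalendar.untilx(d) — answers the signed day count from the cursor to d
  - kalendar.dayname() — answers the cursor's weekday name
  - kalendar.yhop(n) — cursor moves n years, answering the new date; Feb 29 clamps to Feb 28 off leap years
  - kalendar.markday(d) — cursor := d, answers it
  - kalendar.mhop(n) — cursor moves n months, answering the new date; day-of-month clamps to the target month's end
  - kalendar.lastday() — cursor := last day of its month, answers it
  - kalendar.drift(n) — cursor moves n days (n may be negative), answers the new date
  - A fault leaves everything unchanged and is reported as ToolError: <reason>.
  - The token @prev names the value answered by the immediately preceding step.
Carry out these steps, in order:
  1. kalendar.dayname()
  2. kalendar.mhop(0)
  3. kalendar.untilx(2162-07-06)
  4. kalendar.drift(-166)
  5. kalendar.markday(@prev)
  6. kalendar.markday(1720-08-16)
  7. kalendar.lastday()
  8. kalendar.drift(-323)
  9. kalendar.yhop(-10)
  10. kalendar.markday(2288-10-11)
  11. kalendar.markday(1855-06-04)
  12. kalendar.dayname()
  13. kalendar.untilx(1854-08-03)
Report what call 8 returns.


I try dayname(), giving Monday.
I try mhop with n: 0, and observe 2161-10-12.
Then untilx with d: 2162-07-06, and get 267.
I try drift with n: -166, which returns 2161-04-29.
I run markday with d: @prev, giving 2161-04-29.
Invoking markday with d: 1720-08-16, yielding 1720-08-16.
I try lastday, — result: 1720-08-31.
I run drift with n: -323, giving 1719-10-13.
I call yhop with n: -10: 1709-10-13.
Invoking markday with d: 2288-10-11: 2288-10-11.
Then markday with d: 1855-06-04, and get 1855-06-04.
Calling dayname, giving Monday.
I run untilx with d: 1854-08-03, → -305.

Answer: 1719-10-13


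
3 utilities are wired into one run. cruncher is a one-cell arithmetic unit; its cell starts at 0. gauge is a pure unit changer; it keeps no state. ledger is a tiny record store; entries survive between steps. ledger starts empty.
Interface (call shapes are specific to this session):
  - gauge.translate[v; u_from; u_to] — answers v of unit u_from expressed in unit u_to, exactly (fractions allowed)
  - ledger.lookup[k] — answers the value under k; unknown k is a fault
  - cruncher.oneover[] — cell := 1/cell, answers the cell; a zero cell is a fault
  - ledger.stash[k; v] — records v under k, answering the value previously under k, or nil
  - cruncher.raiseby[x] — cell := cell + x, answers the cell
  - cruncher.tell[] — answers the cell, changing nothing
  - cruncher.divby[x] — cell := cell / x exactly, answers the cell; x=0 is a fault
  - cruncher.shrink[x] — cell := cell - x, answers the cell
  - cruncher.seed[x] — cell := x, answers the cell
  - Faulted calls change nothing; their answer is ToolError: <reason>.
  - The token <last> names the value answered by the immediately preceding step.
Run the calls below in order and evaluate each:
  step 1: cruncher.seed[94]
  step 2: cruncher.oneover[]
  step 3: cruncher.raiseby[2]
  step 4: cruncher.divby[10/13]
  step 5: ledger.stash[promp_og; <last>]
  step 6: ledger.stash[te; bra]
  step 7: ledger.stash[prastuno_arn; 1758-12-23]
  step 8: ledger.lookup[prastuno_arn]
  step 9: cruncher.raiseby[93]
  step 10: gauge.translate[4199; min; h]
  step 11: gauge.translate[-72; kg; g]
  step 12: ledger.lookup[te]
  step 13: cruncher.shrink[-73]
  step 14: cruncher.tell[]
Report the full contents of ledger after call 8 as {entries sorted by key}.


Answer: {prastuno_arn=1758-12-23, promp_og=2457/940, te=bra}

Derivation:
Invoking cruncher.seed using x→94, which returns 94.
Next I call cruncher.oneover, yielding 1/94.
I run cruncher.raiseby using x→2, which returns 189/94.
I invoke cruncher.divby using x→10/13, and get 2457/940.
Using ledger.stash using k→promp_og, v→<last>, giving nil.
Using ledger.stash using k→te, v→bra, and see nil.
I call ledger.stash using k→prastuno_arn, v→1758-12-23, — result: nil.
Invoking ledger.lookup using k→prastuno_arn, which returns 1758-12-23.
Then cruncher.raiseby using x→93, and get 89877/940.
I try gauge.translate using v→4199, u_from→min, u_to→h, and observe 4199/60.
I run gauge.translate using v→-72, u_from→kg, u_to→g, and see -72000.
Then ledger.lookup using k→te, which returns bra.
Calling cruncher.shrink using x→-73, and get 158497/940.
I call cruncher.tell, which returns 158497/940.


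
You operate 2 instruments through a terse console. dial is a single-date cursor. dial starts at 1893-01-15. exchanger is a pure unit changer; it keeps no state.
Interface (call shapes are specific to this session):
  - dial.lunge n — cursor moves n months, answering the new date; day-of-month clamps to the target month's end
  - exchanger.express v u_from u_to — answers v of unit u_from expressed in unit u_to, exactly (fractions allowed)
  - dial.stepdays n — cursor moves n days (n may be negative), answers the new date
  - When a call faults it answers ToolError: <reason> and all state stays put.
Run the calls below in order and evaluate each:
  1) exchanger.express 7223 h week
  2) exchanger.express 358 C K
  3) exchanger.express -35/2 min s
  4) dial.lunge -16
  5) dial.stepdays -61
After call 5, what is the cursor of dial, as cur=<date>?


>> exchanger.express(v='7223', u_from='h', u_to='week')
<< 7223/168
>> exchanger.express(v='358', u_from='C', u_to='K')
<< 12623/20
>> exchanger.express(v='-35/2', u_from='min', u_to='s')
<< -1050
>> dial.lunge(n='-16')
<< 1891-09-15
>> dial.stepdays(n='-61')
<< 1891-07-16

Answer: cur=1891-07-16


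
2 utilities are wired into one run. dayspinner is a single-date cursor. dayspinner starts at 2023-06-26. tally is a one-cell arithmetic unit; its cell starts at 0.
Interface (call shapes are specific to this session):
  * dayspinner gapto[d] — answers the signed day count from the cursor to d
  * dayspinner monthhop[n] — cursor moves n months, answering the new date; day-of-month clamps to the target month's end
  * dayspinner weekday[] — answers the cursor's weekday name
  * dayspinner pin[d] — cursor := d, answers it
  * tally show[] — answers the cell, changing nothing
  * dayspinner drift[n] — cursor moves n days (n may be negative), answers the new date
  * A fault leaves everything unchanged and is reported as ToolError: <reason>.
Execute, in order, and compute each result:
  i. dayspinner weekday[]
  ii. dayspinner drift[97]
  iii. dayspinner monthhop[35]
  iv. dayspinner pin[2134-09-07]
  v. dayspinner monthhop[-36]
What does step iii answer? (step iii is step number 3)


Answer: 2026-09-01

Derivation:
[in] dayspinner weekday
  Monday
[in] dayspinner drift 97
  2023-10-01
[in] dayspinner monthhop 35
  2026-09-01
[in] dayspinner pin 2134-09-07
  2134-09-07
[in] dayspinner monthhop -36
  2131-09-07


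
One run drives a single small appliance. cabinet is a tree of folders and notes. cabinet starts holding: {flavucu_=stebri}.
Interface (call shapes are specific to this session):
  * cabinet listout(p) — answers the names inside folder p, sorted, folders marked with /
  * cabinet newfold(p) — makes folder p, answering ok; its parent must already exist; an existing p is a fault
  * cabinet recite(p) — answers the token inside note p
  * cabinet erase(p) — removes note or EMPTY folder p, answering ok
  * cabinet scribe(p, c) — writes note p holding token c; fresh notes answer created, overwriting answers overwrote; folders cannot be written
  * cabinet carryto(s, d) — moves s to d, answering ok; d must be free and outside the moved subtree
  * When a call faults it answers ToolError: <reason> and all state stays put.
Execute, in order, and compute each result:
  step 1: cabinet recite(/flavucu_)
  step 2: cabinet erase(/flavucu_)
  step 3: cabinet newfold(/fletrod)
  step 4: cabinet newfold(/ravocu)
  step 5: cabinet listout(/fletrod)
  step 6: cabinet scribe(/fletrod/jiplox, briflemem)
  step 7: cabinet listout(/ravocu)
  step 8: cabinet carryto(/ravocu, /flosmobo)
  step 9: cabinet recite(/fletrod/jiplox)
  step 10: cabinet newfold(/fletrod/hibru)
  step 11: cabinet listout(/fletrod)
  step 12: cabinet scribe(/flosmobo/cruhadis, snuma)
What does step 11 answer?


I call cabinet recite on p='/flavucu_', giving stebri.
Using cabinet erase on p='/flavucu_': ok.
I call cabinet newfold on p='/fletrod', which returns ok.
Now I run cabinet newfold on p='/ravocu', → ok.
Next I call cabinet listout on p='/fletrod', → [].
I try cabinet scribe on p='/fletrod/jiplox', c='briflemem': created.
Invoking cabinet listout on p='/ravocu', and get [].
I use cabinet carryto on s='/ravocu', d='/flosmobo': ok.
Calling cabinet recite on p='/fletrod/jiplox': briflemem.
I try cabinet newfold on p='/fletrod/hibru', and observe ok.
I try cabinet listout on p='/fletrod', and get [hibru/, jiplox].
Using cabinet scribe on p='/flosmobo/cruhadis', c='snuma', and get created.

Answer: [hibru/, jiplox]
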